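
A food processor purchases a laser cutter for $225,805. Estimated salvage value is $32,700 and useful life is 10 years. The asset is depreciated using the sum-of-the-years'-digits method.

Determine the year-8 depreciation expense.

$10,533

Depreciable base = $225,805 − $32,700 = $193,105.
Sum of the years' digits = 10+9+8+7+6+5+4+3+2+1 = 55.
Year 1: $193,105 × 10/55 = $35,110. Book value $190,695.
Year 2: $193,105 × 9/55 = $31,599. Book value $159,096.
Year 3: $193,105 × 8/55 = $28,088. Book value $131,008.
Year 4: $193,105 × 7/55 = $24,577. Book value $106,431.
Year 5: $193,105 × 6/55 = $21,066. Book value $85,365.
Year 6: $193,105 × 5/55 = $17,555. Book value $67,810.
Year 7: $193,105 × 4/55 = $14,044. Book value $53,766.
Year 8: $193,105 × 3/55 = $10,533. Book value $43,233.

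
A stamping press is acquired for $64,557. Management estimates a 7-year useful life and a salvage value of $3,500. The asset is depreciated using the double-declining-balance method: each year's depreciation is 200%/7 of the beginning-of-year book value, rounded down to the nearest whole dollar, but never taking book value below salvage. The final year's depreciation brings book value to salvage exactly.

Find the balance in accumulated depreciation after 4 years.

Depreciable base = $64,557 − $3,500 = $61,057.
Year 1: ⌊$64,557 × 200%/7⌋ = $18,444. Book value $46,113.
Year 2: ⌊$46,113 × 200%/7⌋ = $13,175. Book value $32,938.
Year 3: ⌊$32,938 × 200%/7⌋ = $9,410. Book value $23,528.
Year 4: ⌊$23,528 × 200%/7⌋ = $6,722. Book value $16,806.
Accumulated through year 4 = $64,557 − $16,806 = $47,751.

$47,751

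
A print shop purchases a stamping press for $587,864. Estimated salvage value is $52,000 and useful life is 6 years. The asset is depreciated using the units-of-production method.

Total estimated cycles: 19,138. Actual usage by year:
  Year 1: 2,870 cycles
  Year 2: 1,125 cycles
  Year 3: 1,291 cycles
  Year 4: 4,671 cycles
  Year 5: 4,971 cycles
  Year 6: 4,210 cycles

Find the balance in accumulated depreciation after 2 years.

$111,860

Depreciable base = $587,864 − $52,000 = $535,864.
Rate = $535,864 / 19,138 cycles = $28 per cycle.
Year 1: 2,870 × $28 = $80,360. Book value $507,504.
Year 2: 1,125 × $28 = $31,500. Book value $476,004.
Accumulated through year 2 = $587,864 − $476,004 = $111,860.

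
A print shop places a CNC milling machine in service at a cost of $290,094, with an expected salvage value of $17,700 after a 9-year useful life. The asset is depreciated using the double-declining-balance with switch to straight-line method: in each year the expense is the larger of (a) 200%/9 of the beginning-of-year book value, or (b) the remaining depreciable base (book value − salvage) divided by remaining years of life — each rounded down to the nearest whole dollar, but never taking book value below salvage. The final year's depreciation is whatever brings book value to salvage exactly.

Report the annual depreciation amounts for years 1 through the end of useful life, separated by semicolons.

$64,465; $50,139; $38,997; $30,331; $23,591; $18,349; $15,507; $15,507; $15,508

Depreciable base = $290,094 − $17,700 = $272,394.
Year 1: DB = ⌊$290,094 × 200%/9⌋ = $64,465; SL = ⌊$272,394/9⌋ = $30,266 → take DB $64,465. Book value $225,629.
Year 2: DB = ⌊$225,629 × 200%/9⌋ = $50,139; SL = ⌊$207,929/8⌋ = $25,991 → take DB $50,139. Book value $175,490.
Year 3: DB = ⌊$175,490 × 200%/9⌋ = $38,997; SL = ⌊$157,790/7⌋ = $22,541 → take DB $38,997. Book value $136,493.
Year 4: DB = ⌊$136,493 × 200%/9⌋ = $30,331; SL = ⌊$118,793/6⌋ = $19,798 → take DB $30,331. Book value $106,162.
Year 5: DB = ⌊$106,162 × 200%/9⌋ = $23,591; SL = ⌊$88,462/5⌋ = $17,692 → take DB $23,591. Book value $82,571.
Year 6: DB = ⌊$82,571 × 200%/9⌋ = $18,349; SL = ⌊$64,871/4⌋ = $16,217 → take DB $18,349. Book value $64,222.
Year 7: DB = ⌊$64,222 × 200%/9⌋ = $14,271; SL = ⌊$46,522/3⌋ = $15,507 → take SL $15,507. Book value $48,715.
Year 8: DB = ⌊$48,715 × 200%/9⌋ = $10,825; SL = ⌊$31,015/2⌋ = $15,507 → take SL $15,507. Book value $33,208.
Year 9 (final): $33,208 − $17,700 = $15,508. Book value $17,700.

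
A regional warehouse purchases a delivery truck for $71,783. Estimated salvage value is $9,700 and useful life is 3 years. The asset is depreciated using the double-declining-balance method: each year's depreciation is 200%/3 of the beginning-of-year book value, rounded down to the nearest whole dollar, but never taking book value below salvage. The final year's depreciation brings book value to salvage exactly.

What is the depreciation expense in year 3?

Depreciable base = $71,783 − $9,700 = $62,083.
Year 1: ⌊$71,783 × 200%/3⌋ = $47,855. Book value $23,928.
Year 2: ⌊$23,928 × 200%/3⌋ = $15,952, capped at $14,228. Book value $9,700.
Year 3 (final): $9,700 − $9,700 = $0. Book value $9,700.

$0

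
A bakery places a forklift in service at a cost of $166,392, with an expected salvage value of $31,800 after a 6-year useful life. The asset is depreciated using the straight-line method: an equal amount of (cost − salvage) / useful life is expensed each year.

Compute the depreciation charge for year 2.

Depreciable base = $166,392 − $31,800 = $134,592.
Annual expense = $134,592 / 6 = $22,432.

$22,432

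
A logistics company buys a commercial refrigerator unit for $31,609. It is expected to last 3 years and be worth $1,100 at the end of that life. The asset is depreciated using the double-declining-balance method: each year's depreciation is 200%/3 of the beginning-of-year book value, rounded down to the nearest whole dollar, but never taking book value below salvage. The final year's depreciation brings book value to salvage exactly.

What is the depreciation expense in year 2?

Depreciable base = $31,609 − $1,100 = $30,509.
Year 1: ⌊$31,609 × 200%/3⌋ = $21,072. Book value $10,537.
Year 2: ⌊$10,537 × 200%/3⌋ = $7,024. Book value $3,513.

$7,024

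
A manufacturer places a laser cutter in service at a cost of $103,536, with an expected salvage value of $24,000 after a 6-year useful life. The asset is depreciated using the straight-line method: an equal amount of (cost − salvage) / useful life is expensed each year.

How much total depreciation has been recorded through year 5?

Depreciable base = $103,536 − $24,000 = $79,536.
Annual expense = $79,536 / 6 = $13,256.
End of year 1: book value $90,280.
End of year 2: book value $77,024.
End of year 3: book value $63,768.
End of year 4: book value $50,512.
End of year 5: book value $37,256.
Accumulated through year 5 = $103,536 − $37,256 = $66,280.

$66,280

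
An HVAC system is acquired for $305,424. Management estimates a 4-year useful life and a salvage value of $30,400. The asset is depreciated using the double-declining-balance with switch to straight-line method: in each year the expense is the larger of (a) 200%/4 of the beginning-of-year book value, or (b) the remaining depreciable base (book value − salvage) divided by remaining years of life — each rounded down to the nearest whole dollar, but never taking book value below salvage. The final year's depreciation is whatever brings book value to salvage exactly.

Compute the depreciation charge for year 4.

$7,778

Depreciable base = $305,424 − $30,400 = $275,024.
Year 1: DB = ⌊$305,424 × 200%/4⌋ = $152,712; SL = ⌊$275,024/4⌋ = $68,756 → take DB $152,712. Book value $152,712.
Year 2: DB = ⌊$152,712 × 200%/4⌋ = $76,356; SL = ⌊$122,312/3⌋ = $40,770 → take DB $76,356. Book value $76,356.
Year 3: DB = ⌊$76,356 × 200%/4⌋ = $38,178; SL = ⌊$45,956/2⌋ = $22,978 → take DB $38,178. Book value $38,178.
Year 4 (final): $38,178 − $30,400 = $7,778. Book value $30,400.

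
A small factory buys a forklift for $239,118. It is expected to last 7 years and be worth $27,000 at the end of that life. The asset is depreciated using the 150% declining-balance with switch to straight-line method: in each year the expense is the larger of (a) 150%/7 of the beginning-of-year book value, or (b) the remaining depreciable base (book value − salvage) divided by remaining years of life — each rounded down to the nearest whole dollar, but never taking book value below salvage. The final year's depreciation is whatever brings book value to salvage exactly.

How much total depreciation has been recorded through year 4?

Depreciable base = $239,118 − $27,000 = $212,118.
Year 1: DB = ⌊$239,118 × 150%/7⌋ = $51,239; SL = ⌊$212,118/7⌋ = $30,302 → take DB $51,239. Book value $187,879.
Year 2: DB = ⌊$187,879 × 150%/7⌋ = $40,259; SL = ⌊$160,879/6⌋ = $26,813 → take DB $40,259. Book value $147,620.
Year 3: DB = ⌊$147,620 × 150%/7⌋ = $31,632; SL = ⌊$120,620/5⌋ = $24,124 → take DB $31,632. Book value $115,988.
Year 4: DB = ⌊$115,988 × 150%/7⌋ = $24,854; SL = ⌊$88,988/4⌋ = $22,247 → take DB $24,854. Book value $91,134.
Accumulated through year 4 = $239,118 − $91,134 = $147,984.

$147,984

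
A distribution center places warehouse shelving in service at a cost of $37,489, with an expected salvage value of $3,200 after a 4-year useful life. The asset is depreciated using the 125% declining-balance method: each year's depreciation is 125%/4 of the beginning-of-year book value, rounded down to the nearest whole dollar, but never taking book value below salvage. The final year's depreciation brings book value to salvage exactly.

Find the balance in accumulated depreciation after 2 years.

$19,769

Depreciable base = $37,489 − $3,200 = $34,289.
Year 1: ⌊$37,489 × 125%/4⌋ = $11,715. Book value $25,774.
Year 2: ⌊$25,774 × 125%/4⌋ = $8,054. Book value $17,720.
Accumulated through year 2 = $37,489 − $17,720 = $19,769.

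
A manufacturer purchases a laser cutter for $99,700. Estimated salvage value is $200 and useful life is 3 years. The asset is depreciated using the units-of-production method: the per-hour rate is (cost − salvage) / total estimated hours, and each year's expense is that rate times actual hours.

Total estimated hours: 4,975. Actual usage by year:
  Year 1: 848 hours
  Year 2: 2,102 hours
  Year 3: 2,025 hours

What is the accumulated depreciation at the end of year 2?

Depreciable base = $99,700 − $200 = $99,500.
Rate = $99,500 / 4,975 hours = $20 per hour.
Year 1: 848 × $20 = $16,960. Book value $82,740.
Year 2: 2,102 × $20 = $42,040. Book value $40,700.
Accumulated through year 2 = $99,700 − $40,700 = $59,000.

$59,000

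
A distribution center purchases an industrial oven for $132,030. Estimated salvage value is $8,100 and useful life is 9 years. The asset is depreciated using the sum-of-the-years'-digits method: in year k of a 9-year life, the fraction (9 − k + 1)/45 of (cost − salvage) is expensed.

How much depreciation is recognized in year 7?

Depreciable base = $132,030 − $8,100 = $123,930.
Sum of the years' digits = 9+8+7+6+5+4+3+2+1 = 45.
Year 1: $123,930 × 9/45 = $24,786. Book value $107,244.
Year 2: $123,930 × 8/45 = $22,032. Book value $85,212.
Year 3: $123,930 × 7/45 = $19,278. Book value $65,934.
Year 4: $123,930 × 6/45 = $16,524. Book value $49,410.
Year 5: $123,930 × 5/45 = $13,770. Book value $35,640.
Year 6: $123,930 × 4/45 = $11,016. Book value $24,624.
Year 7: $123,930 × 3/45 = $8,262. Book value $16,362.

$8,262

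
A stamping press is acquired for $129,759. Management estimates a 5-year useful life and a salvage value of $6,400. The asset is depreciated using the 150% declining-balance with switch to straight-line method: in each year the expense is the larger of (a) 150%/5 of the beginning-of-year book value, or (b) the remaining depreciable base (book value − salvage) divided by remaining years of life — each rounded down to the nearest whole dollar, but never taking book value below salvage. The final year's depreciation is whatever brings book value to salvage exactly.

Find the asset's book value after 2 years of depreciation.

Depreciable base = $129,759 − $6,400 = $123,359.
Year 1: DB = ⌊$129,759 × 150%/5⌋ = $38,927; SL = ⌊$123,359/5⌋ = $24,671 → take DB $38,927. Book value $90,832.
Year 2: DB = ⌊$90,832 × 150%/5⌋ = $27,249; SL = ⌊$84,432/4⌋ = $21,108 → take DB $27,249. Book value $63,583.

$63,583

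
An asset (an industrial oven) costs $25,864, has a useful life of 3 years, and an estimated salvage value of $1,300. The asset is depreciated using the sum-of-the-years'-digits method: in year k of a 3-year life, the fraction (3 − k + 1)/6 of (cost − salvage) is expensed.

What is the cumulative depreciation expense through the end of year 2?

$20,470

Depreciable base = $25,864 − $1,300 = $24,564.
Sum of the years' digits = 3+2+1 = 6.
Year 1: $24,564 × 3/6 = $12,282. Book value $13,582.
Year 2: $24,564 × 2/6 = $8,188. Book value $5,394.
Accumulated through year 2 = $25,864 − $5,394 = $20,470.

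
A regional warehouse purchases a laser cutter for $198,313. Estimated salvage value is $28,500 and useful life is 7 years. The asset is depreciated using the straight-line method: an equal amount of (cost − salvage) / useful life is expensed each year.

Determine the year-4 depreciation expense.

$24,259

Depreciable base = $198,313 − $28,500 = $169,813.
Annual expense = $169,813 / 7 = $24,259.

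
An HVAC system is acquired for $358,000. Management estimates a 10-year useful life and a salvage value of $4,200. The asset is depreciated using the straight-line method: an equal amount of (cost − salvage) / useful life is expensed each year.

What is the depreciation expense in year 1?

Depreciable base = $358,000 − $4,200 = $353,800.
Annual expense = $353,800 / 10 = $35,380.

$35,380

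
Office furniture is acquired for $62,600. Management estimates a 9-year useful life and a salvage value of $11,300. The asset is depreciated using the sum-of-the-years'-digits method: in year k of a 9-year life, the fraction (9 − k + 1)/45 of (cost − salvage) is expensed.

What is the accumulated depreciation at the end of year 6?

$44,460

Depreciable base = $62,600 − $11,300 = $51,300.
Sum of the years' digits = 9+8+7+6+5+4+3+2+1 = 45.
Year 1: $51,300 × 9/45 = $10,260. Book value $52,340.
Year 2: $51,300 × 8/45 = $9,120. Book value $43,220.
Year 3: $51,300 × 7/45 = $7,980. Book value $35,240.
Year 4: $51,300 × 6/45 = $6,840. Book value $28,400.
Year 5: $51,300 × 5/45 = $5,700. Book value $22,700.
Year 6: $51,300 × 4/45 = $4,560. Book value $18,140.
Accumulated through year 6 = $62,600 − $18,140 = $44,460.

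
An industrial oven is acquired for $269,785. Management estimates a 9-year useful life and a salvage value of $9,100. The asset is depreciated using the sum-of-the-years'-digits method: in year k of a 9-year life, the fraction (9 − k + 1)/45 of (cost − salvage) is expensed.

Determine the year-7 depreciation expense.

Depreciable base = $269,785 − $9,100 = $260,685.
Sum of the years' digits = 9+8+7+6+5+4+3+2+1 = 45.
Year 1: $260,685 × 9/45 = $52,137. Book value $217,648.
Year 2: $260,685 × 8/45 = $46,344. Book value $171,304.
Year 3: $260,685 × 7/45 = $40,551. Book value $130,753.
Year 4: $260,685 × 6/45 = $34,758. Book value $95,995.
Year 5: $260,685 × 5/45 = $28,965. Book value $67,030.
Year 6: $260,685 × 4/45 = $23,172. Book value $43,858.
Year 7: $260,685 × 3/45 = $17,379. Book value $26,479.

$17,379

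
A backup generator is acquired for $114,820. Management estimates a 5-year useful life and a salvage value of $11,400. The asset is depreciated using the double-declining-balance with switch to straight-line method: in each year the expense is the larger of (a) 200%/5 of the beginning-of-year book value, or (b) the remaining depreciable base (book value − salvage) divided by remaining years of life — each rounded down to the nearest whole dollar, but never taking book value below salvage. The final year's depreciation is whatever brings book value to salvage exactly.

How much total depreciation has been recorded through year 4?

Depreciable base = $114,820 − $11,400 = $103,420.
Year 1: DB = ⌊$114,820 × 200%/5⌋ = $45,928; SL = ⌊$103,420/5⌋ = $20,684 → take DB $45,928. Book value $68,892.
Year 2: DB = ⌊$68,892 × 200%/5⌋ = $27,556; SL = ⌊$57,492/4⌋ = $14,373 → take DB $27,556. Book value $41,336.
Year 3: DB = ⌊$41,336 × 200%/5⌋ = $16,534; SL = ⌊$29,936/3⌋ = $9,978 → take DB $16,534. Book value $24,802.
Year 4: DB = ⌊$24,802 × 200%/5⌋ = $9,920; SL = ⌊$13,402/2⌋ = $6,701 → take DB $9,920. Book value $14,882.
Accumulated through year 4 = $114,820 − $14,882 = $99,938.

$99,938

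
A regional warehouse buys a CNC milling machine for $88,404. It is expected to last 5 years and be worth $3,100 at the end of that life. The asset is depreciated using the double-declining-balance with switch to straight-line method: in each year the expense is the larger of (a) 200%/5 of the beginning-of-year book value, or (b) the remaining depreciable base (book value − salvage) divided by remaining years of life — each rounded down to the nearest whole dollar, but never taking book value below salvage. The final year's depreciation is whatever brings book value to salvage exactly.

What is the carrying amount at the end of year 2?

$31,826

Depreciable base = $88,404 − $3,100 = $85,304.
Year 1: DB = ⌊$88,404 × 200%/5⌋ = $35,361; SL = ⌊$85,304/5⌋ = $17,060 → take DB $35,361. Book value $53,043.
Year 2: DB = ⌊$53,043 × 200%/5⌋ = $21,217; SL = ⌊$49,943/4⌋ = $12,485 → take DB $21,217. Book value $31,826.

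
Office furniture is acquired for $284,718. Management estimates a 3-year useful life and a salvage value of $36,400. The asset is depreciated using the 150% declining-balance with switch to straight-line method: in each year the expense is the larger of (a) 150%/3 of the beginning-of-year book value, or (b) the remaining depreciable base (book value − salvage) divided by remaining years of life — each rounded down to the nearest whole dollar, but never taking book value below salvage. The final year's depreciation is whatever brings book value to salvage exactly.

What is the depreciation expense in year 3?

Depreciable base = $284,718 − $36,400 = $248,318.
Year 1: DB = ⌊$284,718 × 150%/3⌋ = $142,359; SL = ⌊$248,318/3⌋ = $82,772 → take DB $142,359. Book value $142,359.
Year 2: DB = ⌊$142,359 × 150%/3⌋ = $71,179; SL = ⌊$105,959/2⌋ = $52,979 → take DB $71,179. Book value $71,180.
Year 3 (final): $71,180 − $36,400 = $34,780. Book value $36,400.

$34,780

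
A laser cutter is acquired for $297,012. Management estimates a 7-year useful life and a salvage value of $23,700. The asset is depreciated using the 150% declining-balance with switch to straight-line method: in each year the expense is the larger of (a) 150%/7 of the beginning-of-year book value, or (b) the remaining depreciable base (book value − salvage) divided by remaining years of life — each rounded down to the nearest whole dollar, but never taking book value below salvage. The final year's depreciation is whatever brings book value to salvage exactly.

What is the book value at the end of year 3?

Depreciable base = $297,012 − $23,700 = $273,312.
Year 1: DB = ⌊$297,012 × 150%/7⌋ = $63,645; SL = ⌊$273,312/7⌋ = $39,044 → take DB $63,645. Book value $233,367.
Year 2: DB = ⌊$233,367 × 150%/7⌋ = $50,007; SL = ⌊$209,667/6⌋ = $34,944 → take DB $50,007. Book value $183,360.
Year 3: DB = ⌊$183,360 × 150%/7⌋ = $39,291; SL = ⌊$159,660/5⌋ = $31,932 → take DB $39,291. Book value $144,069.

$144,069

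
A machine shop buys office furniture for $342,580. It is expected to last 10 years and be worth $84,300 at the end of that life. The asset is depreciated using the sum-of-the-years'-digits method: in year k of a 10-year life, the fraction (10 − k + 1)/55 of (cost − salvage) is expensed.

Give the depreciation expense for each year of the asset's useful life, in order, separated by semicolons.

$46,960; $42,264; $37,568; $32,872; $28,176; $23,480; $18,784; $14,088; $9,392; $4,696

Depreciable base = $342,580 − $84,300 = $258,280.
Sum of the years' digits = 10+9+8+7+6+5+4+3+2+1 = 55.
Year 1: $258,280 × 10/55 = $46,960. Book value $295,620.
Year 2: $258,280 × 9/55 = $42,264. Book value $253,356.
Year 3: $258,280 × 8/55 = $37,568. Book value $215,788.
Year 4: $258,280 × 7/55 = $32,872. Book value $182,916.
Year 5: $258,280 × 6/55 = $28,176. Book value $154,740.
Year 6: $258,280 × 5/55 = $23,480. Book value $131,260.
Year 7: $258,280 × 4/55 = $18,784. Book value $112,476.
Year 8: $258,280 × 3/55 = $14,088. Book value $98,388.
Year 9: $258,280 × 2/55 = $9,392. Book value $88,996.
Year 10: $258,280 × 1/55 = $4,696. Book value $84,300.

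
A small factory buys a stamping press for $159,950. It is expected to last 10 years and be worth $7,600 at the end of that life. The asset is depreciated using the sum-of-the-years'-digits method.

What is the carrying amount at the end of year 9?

$10,370

Depreciable base = $159,950 − $7,600 = $152,350.
Sum of the years' digits = 10+9+8+7+6+5+4+3+2+1 = 55.
Year 1: $152,350 × 10/55 = $27,700. Book value $132,250.
Year 2: $152,350 × 9/55 = $24,930. Book value $107,320.
Year 3: $152,350 × 8/55 = $22,160. Book value $85,160.
Year 4: $152,350 × 7/55 = $19,390. Book value $65,770.
Year 5: $152,350 × 6/55 = $16,620. Book value $49,150.
Year 6: $152,350 × 5/55 = $13,850. Book value $35,300.
Year 7: $152,350 × 4/55 = $11,080. Book value $24,220.
Year 8: $152,350 × 3/55 = $8,310. Book value $15,910.
Year 9: $152,350 × 2/55 = $5,540. Book value $10,370.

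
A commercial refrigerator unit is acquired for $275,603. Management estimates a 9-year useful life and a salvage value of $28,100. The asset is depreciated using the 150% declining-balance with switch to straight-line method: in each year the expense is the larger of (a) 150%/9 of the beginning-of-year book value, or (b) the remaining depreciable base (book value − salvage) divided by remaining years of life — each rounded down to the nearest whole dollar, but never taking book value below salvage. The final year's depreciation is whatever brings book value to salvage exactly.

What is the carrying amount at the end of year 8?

Depreciable base = $275,603 − $28,100 = $247,503.
Year 1: DB = ⌊$275,603 × 150%/9⌋ = $45,933; SL = ⌊$247,503/9⌋ = $27,500 → take DB $45,933. Book value $229,670.
Year 2: DB = ⌊$229,670 × 150%/9⌋ = $38,278; SL = ⌊$201,570/8⌋ = $25,196 → take DB $38,278. Book value $191,392.
Year 3: DB = ⌊$191,392 × 150%/9⌋ = $31,898; SL = ⌊$163,292/7⌋ = $23,327 → take DB $31,898. Book value $159,494.
Year 4: DB = ⌊$159,494 × 150%/9⌋ = $26,582; SL = ⌊$131,394/6⌋ = $21,899 → take DB $26,582. Book value $132,912.
Year 5: DB = ⌊$132,912 × 150%/9⌋ = $22,152; SL = ⌊$104,812/5⌋ = $20,962 → take DB $22,152. Book value $110,760.
Year 6: DB = ⌊$110,760 × 150%/9⌋ = $18,460; SL = ⌊$82,660/4⌋ = $20,665 → take SL $20,665. Book value $90,095.
Year 7: DB = ⌊$90,095 × 150%/9⌋ = $15,015; SL = ⌊$61,995/3⌋ = $20,665 → take SL $20,665. Book value $69,430.
Year 8: DB = ⌊$69,430 × 150%/9⌋ = $11,571; SL = ⌊$41,330/2⌋ = $20,665 → take SL $20,665. Book value $48,765.

$48,765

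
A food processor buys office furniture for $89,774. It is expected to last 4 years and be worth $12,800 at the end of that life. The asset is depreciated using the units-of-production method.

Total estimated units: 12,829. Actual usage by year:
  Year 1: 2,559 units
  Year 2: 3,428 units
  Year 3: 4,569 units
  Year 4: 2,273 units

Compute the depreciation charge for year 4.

$13,638

Depreciable base = $89,774 − $12,800 = $76,974.
Rate = $76,974 / 12,829 units = $6 per unit.
Year 1: 2,559 × $6 = $15,354. Book value $74,420.
Year 2: 3,428 × $6 = $20,568. Book value $53,852.
Year 3: 4,569 × $6 = $27,414. Book value $26,438.
Year 4: 2,273 × $6 = $13,638. Book value $12,800.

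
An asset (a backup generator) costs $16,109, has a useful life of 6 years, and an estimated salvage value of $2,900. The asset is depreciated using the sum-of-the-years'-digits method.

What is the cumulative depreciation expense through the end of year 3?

$9,435

Depreciable base = $16,109 − $2,900 = $13,209.
Sum of the years' digits = 6+5+4+3+2+1 = 21.
Year 1: $13,209 × 6/21 = $3,774. Book value $12,335.
Year 2: $13,209 × 5/21 = $3,145. Book value $9,190.
Year 3: $13,209 × 4/21 = $2,516. Book value $6,674.
Accumulated through year 3 = $16,109 − $6,674 = $9,435.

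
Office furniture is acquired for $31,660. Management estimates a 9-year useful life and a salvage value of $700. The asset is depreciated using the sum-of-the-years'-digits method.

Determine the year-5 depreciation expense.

$3,440

Depreciable base = $31,660 − $700 = $30,960.
Sum of the years' digits = 9+8+7+6+5+4+3+2+1 = 45.
Year 1: $30,960 × 9/45 = $6,192. Book value $25,468.
Year 2: $30,960 × 8/45 = $5,504. Book value $19,964.
Year 3: $30,960 × 7/45 = $4,816. Book value $15,148.
Year 4: $30,960 × 6/45 = $4,128. Book value $11,020.
Year 5: $30,960 × 5/45 = $3,440. Book value $7,580.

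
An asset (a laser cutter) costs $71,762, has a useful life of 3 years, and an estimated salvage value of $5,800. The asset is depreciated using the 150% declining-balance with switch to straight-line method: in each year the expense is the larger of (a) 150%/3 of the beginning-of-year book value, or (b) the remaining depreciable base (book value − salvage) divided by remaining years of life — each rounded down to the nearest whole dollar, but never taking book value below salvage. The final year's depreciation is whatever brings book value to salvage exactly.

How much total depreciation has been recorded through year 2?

$53,821

Depreciable base = $71,762 − $5,800 = $65,962.
Year 1: DB = ⌊$71,762 × 150%/3⌋ = $35,881; SL = ⌊$65,962/3⌋ = $21,987 → take DB $35,881. Book value $35,881.
Year 2: DB = ⌊$35,881 × 150%/3⌋ = $17,940; SL = ⌊$30,081/2⌋ = $15,040 → take DB $17,940. Book value $17,941.
Accumulated through year 2 = $71,762 − $17,941 = $53,821.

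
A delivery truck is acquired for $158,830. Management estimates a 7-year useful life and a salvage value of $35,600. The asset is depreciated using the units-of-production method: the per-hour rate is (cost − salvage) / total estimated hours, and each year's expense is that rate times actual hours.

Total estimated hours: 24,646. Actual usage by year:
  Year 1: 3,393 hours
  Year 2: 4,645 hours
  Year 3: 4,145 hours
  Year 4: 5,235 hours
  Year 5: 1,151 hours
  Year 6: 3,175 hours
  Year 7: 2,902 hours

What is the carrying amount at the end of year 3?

$97,915

Depreciable base = $158,830 − $35,600 = $123,230.
Rate = $123,230 / 24,646 hours = $5 per hour.
Year 1: 3,393 × $5 = $16,965. Book value $141,865.
Year 2: 4,645 × $5 = $23,225. Book value $118,640.
Year 3: 4,145 × $5 = $20,725. Book value $97,915.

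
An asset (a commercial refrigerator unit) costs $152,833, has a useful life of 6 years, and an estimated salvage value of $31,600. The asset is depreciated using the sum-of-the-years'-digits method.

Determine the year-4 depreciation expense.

Depreciable base = $152,833 − $31,600 = $121,233.
Sum of the years' digits = 6+5+4+3+2+1 = 21.
Year 1: $121,233 × 6/21 = $34,638. Book value $118,195.
Year 2: $121,233 × 5/21 = $28,865. Book value $89,330.
Year 3: $121,233 × 4/21 = $23,092. Book value $66,238.
Year 4: $121,233 × 3/21 = $17,319. Book value $48,919.

$17,319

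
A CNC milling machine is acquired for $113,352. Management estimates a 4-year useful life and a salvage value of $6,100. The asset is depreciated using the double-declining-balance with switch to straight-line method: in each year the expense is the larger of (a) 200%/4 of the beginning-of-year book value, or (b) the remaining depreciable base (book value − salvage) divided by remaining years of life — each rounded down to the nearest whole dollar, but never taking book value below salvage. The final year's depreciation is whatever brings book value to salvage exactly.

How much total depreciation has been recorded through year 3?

Depreciable base = $113,352 − $6,100 = $107,252.
Year 1: DB = ⌊$113,352 × 200%/4⌋ = $56,676; SL = ⌊$107,252/4⌋ = $26,813 → take DB $56,676. Book value $56,676.
Year 2: DB = ⌊$56,676 × 200%/4⌋ = $28,338; SL = ⌊$50,576/3⌋ = $16,858 → take DB $28,338. Book value $28,338.
Year 3: DB = ⌊$28,338 × 200%/4⌋ = $14,169; SL = ⌊$22,238/2⌋ = $11,119 → take DB $14,169. Book value $14,169.
Accumulated through year 3 = $113,352 − $14,169 = $99,183.

$99,183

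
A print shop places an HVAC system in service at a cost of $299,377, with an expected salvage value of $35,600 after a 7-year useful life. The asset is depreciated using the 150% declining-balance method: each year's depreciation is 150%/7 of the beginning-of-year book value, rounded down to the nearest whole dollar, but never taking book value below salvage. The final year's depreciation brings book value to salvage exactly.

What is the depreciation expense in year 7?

$34,840

Depreciable base = $299,377 − $35,600 = $263,777.
Year 1: ⌊$299,377 × 150%/7⌋ = $64,152. Book value $235,225.
Year 2: ⌊$235,225 × 150%/7⌋ = $50,405. Book value $184,820.
Year 3: ⌊$184,820 × 150%/7⌋ = $39,604. Book value $145,216.
Year 4: ⌊$145,216 × 150%/7⌋ = $31,117. Book value $114,099.
Year 5: ⌊$114,099 × 150%/7⌋ = $24,449. Book value $89,650.
Year 6: ⌊$89,650 × 150%/7⌋ = $19,210. Book value $70,440.
Year 7 (final): $70,440 − $35,600 = $34,840. Book value $35,600.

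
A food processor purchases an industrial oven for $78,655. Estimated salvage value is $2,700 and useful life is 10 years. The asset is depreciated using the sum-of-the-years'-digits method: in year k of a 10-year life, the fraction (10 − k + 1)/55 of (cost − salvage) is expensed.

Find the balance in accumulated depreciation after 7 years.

$67,669

Depreciable base = $78,655 − $2,700 = $75,955.
Sum of the years' digits = 10+9+8+7+6+5+4+3+2+1 = 55.
Year 1: $75,955 × 10/55 = $13,810. Book value $64,845.
Year 2: $75,955 × 9/55 = $12,429. Book value $52,416.
Year 3: $75,955 × 8/55 = $11,048. Book value $41,368.
Year 4: $75,955 × 7/55 = $9,667. Book value $31,701.
Year 5: $75,955 × 6/55 = $8,286. Book value $23,415.
Year 6: $75,955 × 5/55 = $6,905. Book value $16,510.
Year 7: $75,955 × 4/55 = $5,524. Book value $10,986.
Accumulated through year 7 = $78,655 − $10,986 = $67,669.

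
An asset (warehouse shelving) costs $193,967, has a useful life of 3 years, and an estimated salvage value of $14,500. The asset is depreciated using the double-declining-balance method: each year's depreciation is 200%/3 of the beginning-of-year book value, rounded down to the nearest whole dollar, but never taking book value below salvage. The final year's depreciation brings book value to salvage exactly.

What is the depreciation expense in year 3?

Depreciable base = $193,967 − $14,500 = $179,467.
Year 1: ⌊$193,967 × 200%/3⌋ = $129,311. Book value $64,656.
Year 2: ⌊$64,656 × 200%/3⌋ = $43,104. Book value $21,552.
Year 3 (final): $21,552 − $14,500 = $7,052. Book value $14,500.

$7,052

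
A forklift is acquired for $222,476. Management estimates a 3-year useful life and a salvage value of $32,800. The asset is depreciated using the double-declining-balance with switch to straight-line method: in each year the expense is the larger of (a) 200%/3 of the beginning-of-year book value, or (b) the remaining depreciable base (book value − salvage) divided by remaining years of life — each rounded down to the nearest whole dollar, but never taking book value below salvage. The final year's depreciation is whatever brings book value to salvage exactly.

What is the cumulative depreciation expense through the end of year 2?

$189,676

Depreciable base = $222,476 − $32,800 = $189,676.
Year 1: DB = ⌊$222,476 × 200%/3⌋ = $148,317; SL = ⌊$189,676/3⌋ = $63,225 → take DB $148,317. Book value $74,159.
Year 2: DB = ⌊$74,159 × 200%/3⌋ = $49,439; SL = ⌊$41,359/2⌋ = $20,679 → take DB $49,439, capped at $41,359. Book value $32,800.
Accumulated through year 2 = $222,476 − $32,800 = $189,676.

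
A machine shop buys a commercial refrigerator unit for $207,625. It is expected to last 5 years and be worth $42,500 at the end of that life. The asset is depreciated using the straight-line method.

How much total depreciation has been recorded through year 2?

$66,050

Depreciable base = $207,625 − $42,500 = $165,125.
Annual expense = $165,125 / 5 = $33,025.
End of year 1: book value $174,600.
End of year 2: book value $141,575.
Accumulated through year 2 = $207,625 − $141,575 = $66,050.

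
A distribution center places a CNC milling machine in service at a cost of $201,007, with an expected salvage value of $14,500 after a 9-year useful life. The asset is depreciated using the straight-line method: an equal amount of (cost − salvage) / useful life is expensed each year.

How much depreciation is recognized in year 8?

$20,723

Depreciable base = $201,007 − $14,500 = $186,507.
Annual expense = $186,507 / 9 = $20,723.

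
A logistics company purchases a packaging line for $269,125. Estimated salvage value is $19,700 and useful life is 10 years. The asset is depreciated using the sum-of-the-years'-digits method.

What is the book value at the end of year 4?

$114,935

Depreciable base = $269,125 − $19,700 = $249,425.
Sum of the years' digits = 10+9+8+7+6+5+4+3+2+1 = 55.
Year 1: $249,425 × 10/55 = $45,350. Book value $223,775.
Year 2: $249,425 × 9/55 = $40,815. Book value $182,960.
Year 3: $249,425 × 8/55 = $36,280. Book value $146,680.
Year 4: $249,425 × 7/55 = $31,745. Book value $114,935.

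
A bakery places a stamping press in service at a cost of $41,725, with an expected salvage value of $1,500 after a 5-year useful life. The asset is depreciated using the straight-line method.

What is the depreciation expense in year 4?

Depreciable base = $41,725 − $1,500 = $40,225.
Annual expense = $40,225 / 5 = $8,045.

$8,045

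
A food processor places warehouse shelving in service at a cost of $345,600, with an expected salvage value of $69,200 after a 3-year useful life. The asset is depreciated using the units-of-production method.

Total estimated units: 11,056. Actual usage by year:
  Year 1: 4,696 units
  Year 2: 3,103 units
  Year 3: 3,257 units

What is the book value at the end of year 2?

$150,625

Depreciable base = $345,600 − $69,200 = $276,400.
Rate = $276,400 / 11,056 units = $25 per unit.
Year 1: 4,696 × $25 = $117,400. Book value $228,200.
Year 2: 3,103 × $25 = $77,575. Book value $150,625.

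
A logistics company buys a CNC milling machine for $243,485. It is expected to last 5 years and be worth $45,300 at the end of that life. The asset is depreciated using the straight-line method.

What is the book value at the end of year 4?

$84,937

Depreciable base = $243,485 − $45,300 = $198,185.
Annual expense = $198,185 / 5 = $39,637.
End of year 1: book value $203,848.
End of year 2: book value $164,211.
End of year 3: book value $124,574.
End of year 4: book value $84,937.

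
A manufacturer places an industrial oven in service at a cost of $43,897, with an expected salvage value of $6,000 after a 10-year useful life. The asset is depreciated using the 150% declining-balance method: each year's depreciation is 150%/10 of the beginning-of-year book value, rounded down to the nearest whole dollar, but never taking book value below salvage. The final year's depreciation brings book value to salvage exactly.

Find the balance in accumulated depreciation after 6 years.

Depreciable base = $43,897 − $6,000 = $37,897.
Year 1: ⌊$43,897 × 150%/10⌋ = $6,584. Book value $37,313.
Year 2: ⌊$37,313 × 150%/10⌋ = $5,596. Book value $31,717.
Year 3: ⌊$31,717 × 150%/10⌋ = $4,757. Book value $26,960.
Year 4: ⌊$26,960 × 150%/10⌋ = $4,044. Book value $22,916.
Year 5: ⌊$22,916 × 150%/10⌋ = $3,437. Book value $19,479.
Year 6: ⌊$19,479 × 150%/10⌋ = $2,921. Book value $16,558.
Accumulated through year 6 = $43,897 − $16,558 = $27,339.

$27,339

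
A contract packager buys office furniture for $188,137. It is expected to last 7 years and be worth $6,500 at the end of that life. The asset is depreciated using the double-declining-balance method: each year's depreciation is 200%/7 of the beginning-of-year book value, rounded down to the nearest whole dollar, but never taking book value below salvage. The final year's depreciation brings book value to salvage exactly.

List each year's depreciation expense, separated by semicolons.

Depreciable base = $188,137 − $6,500 = $181,637.
Year 1: ⌊$188,137 × 200%/7⌋ = $53,753. Book value $134,384.
Year 2: ⌊$134,384 × 200%/7⌋ = $38,395. Book value $95,989.
Year 3: ⌊$95,989 × 200%/7⌋ = $27,425. Book value $68,564.
Year 4: ⌊$68,564 × 200%/7⌋ = $19,589. Book value $48,975.
Year 5: ⌊$48,975 × 200%/7⌋ = $13,992. Book value $34,983.
Year 6: ⌊$34,983 × 200%/7⌋ = $9,995. Book value $24,988.
Year 7 (final): $24,988 − $6,500 = $18,488. Book value $6,500.

$53,753; $38,395; $27,425; $19,589; $13,992; $9,995; $18,488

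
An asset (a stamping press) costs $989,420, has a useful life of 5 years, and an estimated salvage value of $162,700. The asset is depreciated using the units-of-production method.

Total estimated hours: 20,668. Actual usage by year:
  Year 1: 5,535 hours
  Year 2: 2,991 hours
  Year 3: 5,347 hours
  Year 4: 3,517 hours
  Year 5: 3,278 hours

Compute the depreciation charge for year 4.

Depreciable base = $989,420 − $162,700 = $826,720.
Rate = $826,720 / 20,668 hours = $40 per hour.
Year 1: 5,535 × $40 = $221,400. Book value $768,020.
Year 2: 2,991 × $40 = $119,640. Book value $648,380.
Year 3: 5,347 × $40 = $213,880. Book value $434,500.
Year 4: 3,517 × $40 = $140,680. Book value $293,820.

$140,680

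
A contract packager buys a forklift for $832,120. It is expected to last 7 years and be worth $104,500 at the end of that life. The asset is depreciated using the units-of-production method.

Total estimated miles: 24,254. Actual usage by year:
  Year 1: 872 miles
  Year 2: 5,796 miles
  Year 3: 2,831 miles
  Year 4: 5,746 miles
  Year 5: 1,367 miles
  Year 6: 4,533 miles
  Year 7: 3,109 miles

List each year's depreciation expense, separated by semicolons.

Depreciable base = $832,120 − $104,500 = $727,620.
Rate = $727,620 / 24,254 miles = $30 per mile.
Year 1: 872 × $30 = $26,160. Book value $805,960.
Year 2: 5,796 × $30 = $173,880. Book value $632,080.
Year 3: 2,831 × $30 = $84,930. Book value $547,150.
Year 4: 5,746 × $30 = $172,380. Book value $374,770.
Year 5: 1,367 × $30 = $41,010. Book value $333,760.
Year 6: 4,533 × $30 = $135,990. Book value $197,770.
Year 7: 3,109 × $30 = $93,270. Book value $104,500.

$26,160; $173,880; $84,930; $172,380; $41,010; $135,990; $93,270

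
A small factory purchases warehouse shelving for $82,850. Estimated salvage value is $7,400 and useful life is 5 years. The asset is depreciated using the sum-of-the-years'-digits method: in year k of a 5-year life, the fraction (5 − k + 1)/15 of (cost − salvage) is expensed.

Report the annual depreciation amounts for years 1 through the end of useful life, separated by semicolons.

$25,150; $20,120; $15,090; $10,060; $5,030

Depreciable base = $82,850 − $7,400 = $75,450.
Sum of the years' digits = 5+4+3+2+1 = 15.
Year 1: $75,450 × 5/15 = $25,150. Book value $57,700.
Year 2: $75,450 × 4/15 = $20,120. Book value $37,580.
Year 3: $75,450 × 3/15 = $15,090. Book value $22,490.
Year 4: $75,450 × 2/15 = $10,060. Book value $12,430.
Year 5: $75,450 × 1/15 = $5,030. Book value $7,400.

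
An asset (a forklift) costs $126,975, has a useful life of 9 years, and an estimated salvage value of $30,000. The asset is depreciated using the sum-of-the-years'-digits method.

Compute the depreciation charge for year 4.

$12,930

Depreciable base = $126,975 − $30,000 = $96,975.
Sum of the years' digits = 9+8+7+6+5+4+3+2+1 = 45.
Year 1: $96,975 × 9/45 = $19,395. Book value $107,580.
Year 2: $96,975 × 8/45 = $17,240. Book value $90,340.
Year 3: $96,975 × 7/45 = $15,085. Book value $75,255.
Year 4: $96,975 × 6/45 = $12,930. Book value $62,325.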